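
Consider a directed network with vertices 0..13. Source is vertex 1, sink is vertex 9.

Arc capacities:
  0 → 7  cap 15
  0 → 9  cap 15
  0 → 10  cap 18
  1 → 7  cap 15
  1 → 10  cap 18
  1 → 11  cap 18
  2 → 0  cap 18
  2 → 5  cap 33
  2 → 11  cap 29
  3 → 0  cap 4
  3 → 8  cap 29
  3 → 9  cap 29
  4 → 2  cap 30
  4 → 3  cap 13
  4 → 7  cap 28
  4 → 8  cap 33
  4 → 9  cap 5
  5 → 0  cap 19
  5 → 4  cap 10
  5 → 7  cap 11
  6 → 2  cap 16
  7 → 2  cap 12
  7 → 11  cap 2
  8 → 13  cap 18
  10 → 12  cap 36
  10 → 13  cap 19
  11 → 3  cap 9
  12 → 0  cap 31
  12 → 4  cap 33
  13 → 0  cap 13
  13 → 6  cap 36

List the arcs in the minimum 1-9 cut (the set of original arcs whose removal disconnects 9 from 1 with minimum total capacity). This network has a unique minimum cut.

augment #1: 1→11→3→9 push 9
augment #2: 1→7→2→0→9 push 12
augment #3: 1→10→12→0→9 push 3
augment #4: 1→10→12→4→9 push 5
augment #5: 1→10→12→4→3→9 push 10
max flow = 39; residual-reachable set from 1 gives S-side
cut edges (S→T): {(1,10), (7,2), (11,3)} total cap 39

Min-cut arcs: {(1,10), (7,2), (11,3)} (total capacity 39)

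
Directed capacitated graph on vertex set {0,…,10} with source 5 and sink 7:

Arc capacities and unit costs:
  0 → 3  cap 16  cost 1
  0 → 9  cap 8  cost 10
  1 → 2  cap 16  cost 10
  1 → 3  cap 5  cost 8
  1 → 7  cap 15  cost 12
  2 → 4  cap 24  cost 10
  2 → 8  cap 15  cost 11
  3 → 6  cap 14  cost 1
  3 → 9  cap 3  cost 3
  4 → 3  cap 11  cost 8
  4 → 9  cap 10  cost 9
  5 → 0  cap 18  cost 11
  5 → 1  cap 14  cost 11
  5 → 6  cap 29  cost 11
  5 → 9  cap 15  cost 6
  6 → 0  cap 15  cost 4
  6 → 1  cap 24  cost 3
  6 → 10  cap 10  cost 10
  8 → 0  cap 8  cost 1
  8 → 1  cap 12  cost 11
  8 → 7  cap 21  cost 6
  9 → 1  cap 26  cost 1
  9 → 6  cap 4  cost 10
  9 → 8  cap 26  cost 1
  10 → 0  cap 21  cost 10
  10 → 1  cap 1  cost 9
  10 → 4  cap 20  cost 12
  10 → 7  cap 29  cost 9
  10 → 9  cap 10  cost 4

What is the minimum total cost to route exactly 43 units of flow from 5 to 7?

shortest-cost path #1: 5→9→8→7 push 15 @ unit cost 13 (adds 195)
shortest-cost path #2: 5→0→3→9→8→7 push 3 @ unit cost 22 (adds 66)
shortest-cost path #3: 5→1→7 push 14 @ unit cost 23 (adds 322)
shortest-cost path #4: 5→6→1→7 push 1 @ unit cost 26 (adds 26)
shortest-cost path #5: 5→0→9→8→7 push 3 @ unit cost 28 (adds 84)
shortest-cost path #6: 5→6→10→7 push 7 @ unit cost 30 (adds 210)
total cost = 903

Minimum cost for 43 units: 903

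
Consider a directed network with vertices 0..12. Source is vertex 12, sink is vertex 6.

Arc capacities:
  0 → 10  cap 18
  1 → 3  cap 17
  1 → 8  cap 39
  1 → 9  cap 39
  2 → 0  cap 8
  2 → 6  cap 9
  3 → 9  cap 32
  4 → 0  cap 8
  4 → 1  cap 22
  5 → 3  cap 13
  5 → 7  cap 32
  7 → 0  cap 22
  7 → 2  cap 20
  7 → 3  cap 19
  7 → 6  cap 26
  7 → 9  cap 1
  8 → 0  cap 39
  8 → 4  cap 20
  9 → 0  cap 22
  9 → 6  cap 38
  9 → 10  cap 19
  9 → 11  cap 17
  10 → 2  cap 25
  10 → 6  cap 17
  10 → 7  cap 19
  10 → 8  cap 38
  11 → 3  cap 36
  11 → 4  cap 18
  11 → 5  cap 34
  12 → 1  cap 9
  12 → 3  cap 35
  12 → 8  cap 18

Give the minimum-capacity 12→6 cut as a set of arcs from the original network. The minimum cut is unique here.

Min-cut arcs: {(3,9), (12,1), (12,8)} (total capacity 59)

augment #1: 12→1→9→6 push 9
augment #2: 12→3→9→6 push 29
augment #3: 12→3→9→10→6 push 3
augment #4: 12→8→0→10→6 push 14
augment #5: 12→8→0→10→2→6 push 4
max flow = 59; residual-reachable set from 12 gives S-side
cut edges (S→T): {(3,9), (12,1), (12,8)} total cap 59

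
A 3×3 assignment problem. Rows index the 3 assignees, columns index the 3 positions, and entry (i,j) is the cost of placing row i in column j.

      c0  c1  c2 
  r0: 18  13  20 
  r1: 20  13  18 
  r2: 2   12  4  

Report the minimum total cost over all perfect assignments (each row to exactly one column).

Minimum assignment cost: 33

optimal assignment: row0→col1 (cost 13), row1→col2 (cost 18), row2→col0 (cost 2)
total = 13 + 18 + 2 = 33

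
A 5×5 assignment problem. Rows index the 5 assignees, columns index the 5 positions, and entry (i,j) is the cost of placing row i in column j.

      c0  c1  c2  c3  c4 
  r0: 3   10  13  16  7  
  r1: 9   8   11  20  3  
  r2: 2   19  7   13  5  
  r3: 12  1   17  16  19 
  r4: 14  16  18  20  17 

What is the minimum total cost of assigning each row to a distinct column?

Minimum assignment cost: 34

optimal assignment: row0→col0 (cost 3), row1→col4 (cost 3), row2→col2 (cost 7), row3→col1 (cost 1), row4→col3 (cost 20)
total = 3 + 3 + 7 + 1 + 20 = 34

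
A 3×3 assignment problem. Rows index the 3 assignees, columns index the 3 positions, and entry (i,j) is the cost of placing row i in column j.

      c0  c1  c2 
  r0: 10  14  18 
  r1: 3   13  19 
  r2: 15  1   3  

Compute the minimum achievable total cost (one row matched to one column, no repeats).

optimal assignment: row0→col1 (cost 14), row1→col0 (cost 3), row2→col2 (cost 3)
total = 14 + 3 + 3 = 20

Minimum assignment cost: 20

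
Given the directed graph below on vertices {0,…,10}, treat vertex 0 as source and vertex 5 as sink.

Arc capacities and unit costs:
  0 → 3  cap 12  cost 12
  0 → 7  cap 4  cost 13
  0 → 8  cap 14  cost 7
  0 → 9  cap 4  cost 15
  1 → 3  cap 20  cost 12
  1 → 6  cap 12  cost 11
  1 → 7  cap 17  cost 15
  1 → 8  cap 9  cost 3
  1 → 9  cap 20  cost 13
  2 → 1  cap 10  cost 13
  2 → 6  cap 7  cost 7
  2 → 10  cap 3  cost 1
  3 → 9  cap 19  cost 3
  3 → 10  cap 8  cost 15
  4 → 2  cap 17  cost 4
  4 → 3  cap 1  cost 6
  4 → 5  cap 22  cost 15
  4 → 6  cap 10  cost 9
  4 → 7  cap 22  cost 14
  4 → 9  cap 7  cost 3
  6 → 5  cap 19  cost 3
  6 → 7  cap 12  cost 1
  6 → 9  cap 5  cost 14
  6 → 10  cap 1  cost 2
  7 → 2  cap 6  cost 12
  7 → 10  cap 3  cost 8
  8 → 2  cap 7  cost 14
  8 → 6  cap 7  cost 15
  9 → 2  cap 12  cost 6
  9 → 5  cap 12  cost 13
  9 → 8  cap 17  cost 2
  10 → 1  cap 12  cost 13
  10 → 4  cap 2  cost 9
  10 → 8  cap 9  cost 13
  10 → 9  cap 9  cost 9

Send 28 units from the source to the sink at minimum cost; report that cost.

shortest-cost path #1: 0→8→6→5 push 7 @ unit cost 25 (adds 175)
shortest-cost path #2: 0→9→5 push 4 @ unit cost 28 (adds 112)
shortest-cost path #3: 0→3→9→5 push 8 @ unit cost 28 (adds 224)
shortest-cost path #4: 0→8→2→6→5 push 7 @ unit cost 31 (adds 217)
shortest-cost path #5: 0→7→10→4→6→5 push 2 @ unit cost 42 (adds 84)
total cost = 812

Minimum cost for 28 units: 812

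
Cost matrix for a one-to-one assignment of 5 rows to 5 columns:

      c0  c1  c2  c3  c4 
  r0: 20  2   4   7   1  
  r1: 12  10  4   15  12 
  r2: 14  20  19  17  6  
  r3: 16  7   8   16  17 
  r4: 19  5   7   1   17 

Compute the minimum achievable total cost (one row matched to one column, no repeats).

optimal assignment: row0→col4 (cost 1), row1→col2 (cost 4), row2→col0 (cost 14), row3→col1 (cost 7), row4→col3 (cost 1)
total = 1 + 4 + 14 + 7 + 1 = 27

Minimum assignment cost: 27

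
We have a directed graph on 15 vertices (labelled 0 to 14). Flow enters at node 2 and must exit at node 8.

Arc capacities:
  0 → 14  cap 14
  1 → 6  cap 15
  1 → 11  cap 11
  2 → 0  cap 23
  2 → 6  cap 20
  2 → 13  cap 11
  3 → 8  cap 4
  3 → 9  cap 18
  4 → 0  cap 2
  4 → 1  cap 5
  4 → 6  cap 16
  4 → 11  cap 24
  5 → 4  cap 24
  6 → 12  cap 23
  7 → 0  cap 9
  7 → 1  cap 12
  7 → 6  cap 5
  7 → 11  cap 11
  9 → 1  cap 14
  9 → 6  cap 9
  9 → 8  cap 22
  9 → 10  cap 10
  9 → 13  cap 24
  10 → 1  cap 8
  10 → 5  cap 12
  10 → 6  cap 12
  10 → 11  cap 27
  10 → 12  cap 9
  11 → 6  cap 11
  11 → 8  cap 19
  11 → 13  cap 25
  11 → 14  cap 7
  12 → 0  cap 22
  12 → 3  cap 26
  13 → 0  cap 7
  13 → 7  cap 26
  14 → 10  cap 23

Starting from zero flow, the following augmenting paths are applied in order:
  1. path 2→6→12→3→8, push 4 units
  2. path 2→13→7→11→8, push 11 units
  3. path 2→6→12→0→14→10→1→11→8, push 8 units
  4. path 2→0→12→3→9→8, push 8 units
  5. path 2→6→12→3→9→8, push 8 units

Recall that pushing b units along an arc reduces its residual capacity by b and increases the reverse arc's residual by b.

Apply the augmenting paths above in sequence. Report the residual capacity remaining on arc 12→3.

Residual capacity of (12,3): 6

after path 1 (2→6→12→3→8, push 4): res(12,3)=22
after path 2 (2→13→7→11→8, push 11): res(12,3)=22
after path 3 (2→6→12→0→14→10→1→11→8, push 8): res(12,3)=22
after path 4 (2→0→12→3→9→8, push 8): res(12,3)=14
after path 5 (2→6→12→3→9→8, push 8): res(12,3)=6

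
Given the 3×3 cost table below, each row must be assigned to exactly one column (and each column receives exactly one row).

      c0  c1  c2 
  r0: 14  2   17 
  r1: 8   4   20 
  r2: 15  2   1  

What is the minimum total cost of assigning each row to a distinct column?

optimal assignment: row0→col1 (cost 2), row1→col0 (cost 8), row2→col2 (cost 1)
total = 2 + 8 + 1 = 11

Minimum assignment cost: 11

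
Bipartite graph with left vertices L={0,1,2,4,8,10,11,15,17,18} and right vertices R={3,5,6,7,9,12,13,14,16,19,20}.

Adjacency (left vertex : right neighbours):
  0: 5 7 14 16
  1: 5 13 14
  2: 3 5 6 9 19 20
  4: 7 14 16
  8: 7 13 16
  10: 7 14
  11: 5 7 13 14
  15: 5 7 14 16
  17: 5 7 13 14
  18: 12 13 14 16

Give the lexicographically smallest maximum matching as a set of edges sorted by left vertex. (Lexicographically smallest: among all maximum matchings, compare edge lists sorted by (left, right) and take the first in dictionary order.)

Lex-smallest maximum matching: {(0,5), (1,13), (2,3), (4,7), (8,16), (10,14), (18,12)}

|M| = 7 (so the lex-smallest maximum matching has 7 edges)
process left vertices in ascending order; for each, take the smallest-labelled available neighbour that still permits 7 edges overall, or leave it unmatched if none does
lex-smallest matching: {0-5, 1-13, 2-3, 4-7, 8-16, 10-14, 18-12}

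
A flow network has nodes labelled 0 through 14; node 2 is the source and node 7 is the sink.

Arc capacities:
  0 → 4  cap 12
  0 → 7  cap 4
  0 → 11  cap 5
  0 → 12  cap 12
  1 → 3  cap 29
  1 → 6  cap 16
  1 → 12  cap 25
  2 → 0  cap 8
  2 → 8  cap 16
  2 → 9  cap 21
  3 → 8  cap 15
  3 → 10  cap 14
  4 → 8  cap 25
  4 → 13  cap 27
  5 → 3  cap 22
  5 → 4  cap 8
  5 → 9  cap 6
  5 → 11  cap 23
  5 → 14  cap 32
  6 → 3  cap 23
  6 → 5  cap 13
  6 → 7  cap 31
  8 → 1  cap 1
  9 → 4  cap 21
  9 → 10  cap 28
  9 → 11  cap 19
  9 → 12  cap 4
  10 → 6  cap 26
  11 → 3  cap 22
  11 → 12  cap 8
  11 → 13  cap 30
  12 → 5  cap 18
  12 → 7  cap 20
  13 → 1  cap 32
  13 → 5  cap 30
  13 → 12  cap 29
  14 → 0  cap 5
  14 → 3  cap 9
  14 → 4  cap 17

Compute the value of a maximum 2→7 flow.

Maximum flow value: 30

augment #1: 2→0→7 bottleneck 4, total now 4
augment #2: 2→0→12→7 bottleneck 4, total now 8
augment #3: 2→9→12→7 bottleneck 4, total now 12
augment #4: 2→8→1→6→7 bottleneck 1, total now 13
augment #5: 2→9→10→6→7 bottleneck 17, total now 30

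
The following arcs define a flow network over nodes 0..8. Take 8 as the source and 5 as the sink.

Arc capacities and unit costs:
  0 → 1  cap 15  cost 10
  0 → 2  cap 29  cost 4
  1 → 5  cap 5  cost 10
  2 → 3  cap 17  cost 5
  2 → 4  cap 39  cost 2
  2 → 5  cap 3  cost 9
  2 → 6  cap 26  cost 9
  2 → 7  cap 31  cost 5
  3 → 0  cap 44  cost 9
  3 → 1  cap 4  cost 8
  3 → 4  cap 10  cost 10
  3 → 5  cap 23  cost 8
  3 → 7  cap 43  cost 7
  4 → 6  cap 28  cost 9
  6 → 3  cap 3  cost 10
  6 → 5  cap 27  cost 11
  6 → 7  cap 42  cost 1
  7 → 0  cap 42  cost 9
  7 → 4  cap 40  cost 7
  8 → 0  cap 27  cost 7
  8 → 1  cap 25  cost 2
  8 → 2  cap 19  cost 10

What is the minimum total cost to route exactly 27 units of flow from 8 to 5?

Minimum cost for 27 units: 571

shortest-cost path #1: 8→1→5 push 5 @ unit cost 12 (adds 60)
shortest-cost path #2: 8→2→5 push 3 @ unit cost 19 (adds 57)
shortest-cost path #3: 8→2→3→5 push 16 @ unit cost 23 (adds 368)
shortest-cost path #4: 8→0→2→3→5 push 1 @ unit cost 24 (adds 24)
shortest-cost path #5: 8→0→2→6→5 push 2 @ unit cost 31 (adds 62)
total cost = 571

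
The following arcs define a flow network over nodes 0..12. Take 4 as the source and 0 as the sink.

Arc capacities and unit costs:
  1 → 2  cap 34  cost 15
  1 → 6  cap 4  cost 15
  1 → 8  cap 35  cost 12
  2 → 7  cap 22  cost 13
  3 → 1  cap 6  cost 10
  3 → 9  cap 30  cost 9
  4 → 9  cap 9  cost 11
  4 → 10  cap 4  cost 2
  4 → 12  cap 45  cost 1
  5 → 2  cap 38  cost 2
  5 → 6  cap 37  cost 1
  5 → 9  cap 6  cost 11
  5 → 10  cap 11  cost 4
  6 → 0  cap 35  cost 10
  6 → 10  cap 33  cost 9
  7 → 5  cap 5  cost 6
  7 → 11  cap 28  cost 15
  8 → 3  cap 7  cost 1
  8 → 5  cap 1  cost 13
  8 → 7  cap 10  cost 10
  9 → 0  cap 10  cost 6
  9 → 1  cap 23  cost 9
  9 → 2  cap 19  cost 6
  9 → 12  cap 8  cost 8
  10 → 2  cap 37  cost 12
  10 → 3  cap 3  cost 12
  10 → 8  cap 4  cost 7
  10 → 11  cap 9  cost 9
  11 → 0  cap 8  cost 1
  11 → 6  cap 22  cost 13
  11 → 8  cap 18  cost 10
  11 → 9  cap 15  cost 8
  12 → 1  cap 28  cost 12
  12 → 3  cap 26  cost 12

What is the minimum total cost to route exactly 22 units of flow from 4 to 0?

Minimum cost for 22 units: 583

shortest-cost path #1: 4→10→11→0 push 4 @ unit cost 12 (adds 48)
shortest-cost path #2: 4→9→0 push 9 @ unit cost 17 (adds 153)
shortest-cost path #3: 4→12→3→9→0 push 1 @ unit cost 28 (adds 28)
shortest-cost path #4: 4→12→1→6→0 push 4 @ unit cost 38 (adds 152)
shortest-cost path #5: 4→12→1→8→5→6→0 push 1 @ unit cost 49 (adds 49)
shortest-cost path #6: 4→12→1→8→7→11→0 push 3 @ unit cost 51 (adds 153)
total cost = 583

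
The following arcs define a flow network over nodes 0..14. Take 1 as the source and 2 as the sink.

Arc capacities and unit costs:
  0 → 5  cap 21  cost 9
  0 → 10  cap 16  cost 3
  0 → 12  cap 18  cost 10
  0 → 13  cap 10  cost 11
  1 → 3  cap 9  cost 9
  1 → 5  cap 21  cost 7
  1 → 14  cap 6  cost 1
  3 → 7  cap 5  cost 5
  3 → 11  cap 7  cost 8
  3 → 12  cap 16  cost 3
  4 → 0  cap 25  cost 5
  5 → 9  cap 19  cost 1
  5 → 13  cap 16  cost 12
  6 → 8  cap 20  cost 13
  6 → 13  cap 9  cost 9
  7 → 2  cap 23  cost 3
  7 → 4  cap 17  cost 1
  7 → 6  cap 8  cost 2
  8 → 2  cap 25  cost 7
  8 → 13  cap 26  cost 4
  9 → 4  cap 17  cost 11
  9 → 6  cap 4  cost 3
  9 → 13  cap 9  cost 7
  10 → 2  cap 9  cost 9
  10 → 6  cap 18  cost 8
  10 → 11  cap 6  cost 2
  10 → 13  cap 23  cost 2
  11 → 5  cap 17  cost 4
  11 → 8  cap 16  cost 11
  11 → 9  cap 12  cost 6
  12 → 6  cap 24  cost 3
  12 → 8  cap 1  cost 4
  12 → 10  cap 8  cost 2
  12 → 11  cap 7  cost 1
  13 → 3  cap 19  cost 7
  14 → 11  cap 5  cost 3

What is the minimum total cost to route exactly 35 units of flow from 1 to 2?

Minimum cost for 35 units: 1131

shortest-cost path #1: 1→3→7→2 push 5 @ unit cost 17 (adds 85)
shortest-cost path #2: 1→14→11→8→2 push 5 @ unit cost 22 (adds 110)
shortest-cost path #3: 1→3→12→8→2 push 1 @ unit cost 23 (adds 23)
shortest-cost path #4: 1→3→12→10→2 push 3 @ unit cost 23 (adds 69)
shortest-cost path #5: 1→5→9→6→8→2 push 4 @ unit cost 31 (adds 124)
shortest-cost path #6: 1→5→9→13→3→12→10→2 push 5 @ unit cost 36 (adds 180)
shortest-cost path #7: 1→5→9→4→0→10→2 push 1 @ unit cost 36 (adds 36)
shortest-cost path #8: 1→5→9→13→3→12→11→8→2 push 4 @ unit cost 44 (adds 176)
shortest-cost path #9: 1→5→9→4→0→10→12→11→8→2 push 3 @ unit cost 44 (adds 132)
shortest-cost path #10: 1→5→9→4→0→10→11→8→2 push 2 @ unit cost 47 (adds 94)
shortest-cost path #11: 1→5→13→3→12→10→11→8→2 push 2 @ unit cost 51 (adds 102)
total cost = 1131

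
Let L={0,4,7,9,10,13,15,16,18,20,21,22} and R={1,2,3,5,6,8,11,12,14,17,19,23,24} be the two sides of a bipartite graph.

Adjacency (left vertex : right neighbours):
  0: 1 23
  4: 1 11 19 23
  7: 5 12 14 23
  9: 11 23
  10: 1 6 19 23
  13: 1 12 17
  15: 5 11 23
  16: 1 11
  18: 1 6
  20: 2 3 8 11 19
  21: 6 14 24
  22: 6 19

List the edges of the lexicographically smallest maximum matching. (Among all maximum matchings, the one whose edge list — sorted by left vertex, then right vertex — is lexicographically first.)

|M| = 10 (so the lex-smallest maximum matching has 10 edges)
process left vertices in ascending order; for each, take the smallest-labelled available neighbour that still permits 10 edges overall, or leave it unmatched if none does
lex-smallest matching: {0-1, 4-11, 7-12, 9-23, 10-6, 13-17, 15-5, 20-2, 21-14, 22-19}

Lex-smallest maximum matching: {(0,1), (4,11), (7,12), (9,23), (10,6), (13,17), (15,5), (20,2), (21,14), (22,19)}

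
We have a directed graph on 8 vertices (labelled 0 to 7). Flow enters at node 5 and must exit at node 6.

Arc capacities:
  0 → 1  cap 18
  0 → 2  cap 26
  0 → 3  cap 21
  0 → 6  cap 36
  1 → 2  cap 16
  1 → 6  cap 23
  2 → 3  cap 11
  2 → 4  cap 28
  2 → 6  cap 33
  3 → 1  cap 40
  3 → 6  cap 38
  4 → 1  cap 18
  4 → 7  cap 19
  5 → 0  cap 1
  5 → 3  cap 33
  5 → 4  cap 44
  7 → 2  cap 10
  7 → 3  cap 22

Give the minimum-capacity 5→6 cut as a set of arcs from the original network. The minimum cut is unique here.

augment #1: 5→0→6 push 1
augment #2: 5→3→6 push 33
augment #3: 5→4→1→6 push 18
augment #4: 5→4→7→2→6 push 10
augment #5: 5→4→7→3→6 push 5
augment #6: 5→4→7→3→1→6 push 4
max flow = 71; residual-reachable set from 5 gives S-side
cut edges (S→T): {(4,1), (4,7), (5,0), (5,3)} total cap 71

Min-cut arcs: {(4,1), (4,7), (5,0), (5,3)} (total capacity 71)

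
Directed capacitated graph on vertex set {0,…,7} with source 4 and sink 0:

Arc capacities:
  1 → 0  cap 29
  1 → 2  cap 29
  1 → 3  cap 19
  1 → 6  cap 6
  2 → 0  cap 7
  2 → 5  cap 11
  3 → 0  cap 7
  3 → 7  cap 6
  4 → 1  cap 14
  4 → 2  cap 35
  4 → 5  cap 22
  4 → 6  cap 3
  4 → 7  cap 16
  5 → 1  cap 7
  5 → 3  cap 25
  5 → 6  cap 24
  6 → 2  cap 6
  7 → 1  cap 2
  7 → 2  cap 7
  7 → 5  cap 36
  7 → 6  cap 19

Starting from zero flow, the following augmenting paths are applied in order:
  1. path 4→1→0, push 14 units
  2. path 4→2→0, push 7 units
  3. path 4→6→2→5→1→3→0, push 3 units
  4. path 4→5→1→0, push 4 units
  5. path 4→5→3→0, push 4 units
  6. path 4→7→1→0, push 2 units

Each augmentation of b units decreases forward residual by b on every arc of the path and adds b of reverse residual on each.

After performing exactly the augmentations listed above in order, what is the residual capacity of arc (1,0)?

after path 1 (4→1→0, push 14): res(1,0)=15
after path 2 (4→2→0, push 7): res(1,0)=15
after path 3 (4→6→2→5→1→3→0, push 3): res(1,0)=15
after path 4 (4→5→1→0, push 4): res(1,0)=11
after path 5 (4→5→3→0, push 4): res(1,0)=11
after path 6 (4→7→1→0, push 2): res(1,0)=9

Residual capacity of (1,0): 9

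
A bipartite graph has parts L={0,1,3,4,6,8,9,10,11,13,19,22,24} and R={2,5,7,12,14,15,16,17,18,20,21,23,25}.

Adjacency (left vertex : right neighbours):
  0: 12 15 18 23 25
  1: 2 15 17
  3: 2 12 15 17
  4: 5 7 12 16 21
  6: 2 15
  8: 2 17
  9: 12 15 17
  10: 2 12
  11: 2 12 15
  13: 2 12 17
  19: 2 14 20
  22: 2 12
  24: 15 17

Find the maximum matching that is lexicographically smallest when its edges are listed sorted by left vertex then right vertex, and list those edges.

|M| = 7 (so the lex-smallest maximum matching has 7 edges)
process left vertices in ascending order; for each, take the smallest-labelled available neighbour that still permits 7 edges overall, or leave it unmatched if none does
lex-smallest matching: {0-18, 1-2, 3-12, 4-5, 6-15, 8-17, 19-14}

Lex-smallest maximum matching: {(0,18), (1,2), (3,12), (4,5), (6,15), (8,17), (19,14)}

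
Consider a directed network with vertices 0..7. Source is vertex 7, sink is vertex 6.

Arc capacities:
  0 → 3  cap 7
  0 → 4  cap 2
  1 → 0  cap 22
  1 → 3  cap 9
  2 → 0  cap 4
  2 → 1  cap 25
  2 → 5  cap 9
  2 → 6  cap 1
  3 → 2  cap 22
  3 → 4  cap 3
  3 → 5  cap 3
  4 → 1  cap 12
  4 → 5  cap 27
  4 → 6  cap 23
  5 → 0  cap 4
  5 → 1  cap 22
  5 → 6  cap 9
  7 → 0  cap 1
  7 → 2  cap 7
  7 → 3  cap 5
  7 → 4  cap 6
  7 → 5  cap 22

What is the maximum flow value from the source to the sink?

augment #1: 7→2→6 bottleneck 1, total now 1
augment #2: 7→4→6 bottleneck 6, total now 7
augment #3: 7→5→6 bottleneck 9, total now 16
augment #4: 7→0→4→6 bottleneck 1, total now 17
augment #5: 7→3→4→6 bottleneck 3, total now 20
augment #6: 7→2→0→4→6 bottleneck 1, total now 21

Maximum flow value: 21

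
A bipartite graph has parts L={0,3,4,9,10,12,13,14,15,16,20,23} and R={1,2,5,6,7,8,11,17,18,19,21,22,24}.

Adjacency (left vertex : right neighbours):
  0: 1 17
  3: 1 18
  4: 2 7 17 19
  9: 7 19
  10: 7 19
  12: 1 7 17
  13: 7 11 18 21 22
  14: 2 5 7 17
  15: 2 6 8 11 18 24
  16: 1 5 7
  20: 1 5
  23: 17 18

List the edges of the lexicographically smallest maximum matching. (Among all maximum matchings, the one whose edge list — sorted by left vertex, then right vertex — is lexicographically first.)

Lex-smallest maximum matching: {(0,1), (3,18), (4,2), (9,7), (10,19), (12,17), (13,11), (14,5), (15,6)}

|M| = 9 (so the lex-smallest maximum matching has 9 edges)
process left vertices in ascending order; for each, take the smallest-labelled available neighbour that still permits 9 edges overall, or leave it unmatched if none does
lex-smallest matching: {0-1, 3-18, 4-2, 9-7, 10-19, 12-17, 13-11, 14-5, 15-6}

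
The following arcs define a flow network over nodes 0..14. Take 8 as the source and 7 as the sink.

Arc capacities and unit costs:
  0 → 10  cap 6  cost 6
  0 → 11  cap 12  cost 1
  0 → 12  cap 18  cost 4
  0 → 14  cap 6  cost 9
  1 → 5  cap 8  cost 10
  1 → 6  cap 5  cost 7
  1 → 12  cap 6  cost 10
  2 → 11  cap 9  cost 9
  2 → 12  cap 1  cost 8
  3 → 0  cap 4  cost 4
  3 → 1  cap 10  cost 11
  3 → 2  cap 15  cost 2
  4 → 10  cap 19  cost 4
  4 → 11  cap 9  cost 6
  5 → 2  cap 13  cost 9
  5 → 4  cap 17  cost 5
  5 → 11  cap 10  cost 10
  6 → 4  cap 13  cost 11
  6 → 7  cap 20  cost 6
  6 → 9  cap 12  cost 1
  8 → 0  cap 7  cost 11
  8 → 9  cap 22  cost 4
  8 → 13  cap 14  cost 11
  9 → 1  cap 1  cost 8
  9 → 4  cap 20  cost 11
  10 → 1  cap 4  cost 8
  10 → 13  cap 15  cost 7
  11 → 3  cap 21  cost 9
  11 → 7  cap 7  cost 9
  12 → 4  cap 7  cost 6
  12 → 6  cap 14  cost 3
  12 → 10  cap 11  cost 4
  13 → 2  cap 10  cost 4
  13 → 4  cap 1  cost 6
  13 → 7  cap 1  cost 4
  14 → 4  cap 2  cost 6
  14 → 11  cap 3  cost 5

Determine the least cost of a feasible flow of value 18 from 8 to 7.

Minimum cost for 18 units: 490

shortest-cost path #1: 8→13→7 push 1 @ unit cost 15 (adds 15)
shortest-cost path #2: 8→0→11→7 push 7 @ unit cost 21 (adds 147)
shortest-cost path #3: 8→9→1→6→7 push 1 @ unit cost 25 (adds 25)
shortest-cost path #4: 8→13→2→12→6→7 push 1 @ unit cost 32 (adds 32)
shortest-cost path #5: 8→9→4→11→0→12→6→7 push 7 @ unit cost 33 (adds 231)
shortest-cost path #6: 8→9→4→10→1→6→7 push 1 @ unit cost 40 (adds 40)
total cost = 490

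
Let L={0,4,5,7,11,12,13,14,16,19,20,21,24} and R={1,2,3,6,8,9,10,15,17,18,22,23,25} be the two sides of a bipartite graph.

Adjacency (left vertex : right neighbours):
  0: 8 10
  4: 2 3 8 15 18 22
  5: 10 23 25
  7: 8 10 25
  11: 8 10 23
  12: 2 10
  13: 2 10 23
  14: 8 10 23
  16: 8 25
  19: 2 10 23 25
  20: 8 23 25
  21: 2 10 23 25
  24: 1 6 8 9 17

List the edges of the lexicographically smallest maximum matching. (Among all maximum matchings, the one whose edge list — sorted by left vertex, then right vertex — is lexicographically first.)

|M| = 7 (so the lex-smallest maximum matching has 7 edges)
process left vertices in ascending order; for each, take the smallest-labelled available neighbour that still permits 7 edges overall, or leave it unmatched if none does
lex-smallest matching: {0-8, 4-3, 5-10, 7-25, 11-23, 12-2, 24-1}

Lex-smallest maximum matching: {(0,8), (4,3), (5,10), (7,25), (11,23), (12,2), (24,1)}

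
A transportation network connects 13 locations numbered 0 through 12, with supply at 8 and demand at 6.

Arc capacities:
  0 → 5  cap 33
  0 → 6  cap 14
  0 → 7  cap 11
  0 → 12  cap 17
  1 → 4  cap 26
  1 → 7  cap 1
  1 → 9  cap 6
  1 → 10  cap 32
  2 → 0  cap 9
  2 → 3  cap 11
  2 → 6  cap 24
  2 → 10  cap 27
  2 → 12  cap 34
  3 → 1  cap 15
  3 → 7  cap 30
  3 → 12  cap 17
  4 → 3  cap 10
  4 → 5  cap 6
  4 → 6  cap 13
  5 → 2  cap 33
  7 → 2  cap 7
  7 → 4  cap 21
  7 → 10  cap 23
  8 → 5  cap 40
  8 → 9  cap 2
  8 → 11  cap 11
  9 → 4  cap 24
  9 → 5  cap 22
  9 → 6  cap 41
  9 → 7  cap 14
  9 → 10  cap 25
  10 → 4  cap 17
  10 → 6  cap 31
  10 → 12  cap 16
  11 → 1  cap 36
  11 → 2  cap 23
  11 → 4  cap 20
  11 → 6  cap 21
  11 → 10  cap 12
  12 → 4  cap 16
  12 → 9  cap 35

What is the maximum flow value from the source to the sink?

Maximum flow value: 46

augment #1: 8→9→6 bottleneck 2, total now 2
augment #2: 8→11→6 bottleneck 11, total now 13
augment #3: 8→5→2→6 bottleneck 24, total now 37
augment #4: 8→5→2→0→6 bottleneck 9, total now 46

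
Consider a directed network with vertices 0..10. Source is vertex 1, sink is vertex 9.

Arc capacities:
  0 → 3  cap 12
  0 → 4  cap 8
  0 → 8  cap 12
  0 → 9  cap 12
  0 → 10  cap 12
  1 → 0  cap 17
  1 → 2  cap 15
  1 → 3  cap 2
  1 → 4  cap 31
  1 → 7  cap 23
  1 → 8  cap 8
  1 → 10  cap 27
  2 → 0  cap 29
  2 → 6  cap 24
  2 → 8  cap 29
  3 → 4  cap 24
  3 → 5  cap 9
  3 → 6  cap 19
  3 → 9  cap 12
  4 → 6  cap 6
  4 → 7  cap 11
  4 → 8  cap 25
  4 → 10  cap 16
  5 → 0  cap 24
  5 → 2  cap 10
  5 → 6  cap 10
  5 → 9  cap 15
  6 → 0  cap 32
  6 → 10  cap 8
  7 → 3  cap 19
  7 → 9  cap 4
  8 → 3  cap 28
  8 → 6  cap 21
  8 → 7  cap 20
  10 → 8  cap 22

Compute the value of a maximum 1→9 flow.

augment #1: 1→0→9 bottleneck 12, total now 12
augment #2: 1→3→9 bottleneck 2, total now 14
augment #3: 1→7→9 bottleneck 4, total now 18
augment #4: 1→0→3→9 bottleneck 5, total now 23
augment #5: 1→7→3→9 bottleneck 5, total now 28
augment #6: 1→7→3→5→9 bottleneck 9, total now 37

Maximum flow value: 37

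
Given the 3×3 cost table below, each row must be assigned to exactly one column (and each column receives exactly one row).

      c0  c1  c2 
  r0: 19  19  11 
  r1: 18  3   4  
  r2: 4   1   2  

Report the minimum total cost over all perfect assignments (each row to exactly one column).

optimal assignment: row0→col2 (cost 11), row1→col1 (cost 3), row2→col0 (cost 4)
total = 11 + 3 + 4 = 18

Minimum assignment cost: 18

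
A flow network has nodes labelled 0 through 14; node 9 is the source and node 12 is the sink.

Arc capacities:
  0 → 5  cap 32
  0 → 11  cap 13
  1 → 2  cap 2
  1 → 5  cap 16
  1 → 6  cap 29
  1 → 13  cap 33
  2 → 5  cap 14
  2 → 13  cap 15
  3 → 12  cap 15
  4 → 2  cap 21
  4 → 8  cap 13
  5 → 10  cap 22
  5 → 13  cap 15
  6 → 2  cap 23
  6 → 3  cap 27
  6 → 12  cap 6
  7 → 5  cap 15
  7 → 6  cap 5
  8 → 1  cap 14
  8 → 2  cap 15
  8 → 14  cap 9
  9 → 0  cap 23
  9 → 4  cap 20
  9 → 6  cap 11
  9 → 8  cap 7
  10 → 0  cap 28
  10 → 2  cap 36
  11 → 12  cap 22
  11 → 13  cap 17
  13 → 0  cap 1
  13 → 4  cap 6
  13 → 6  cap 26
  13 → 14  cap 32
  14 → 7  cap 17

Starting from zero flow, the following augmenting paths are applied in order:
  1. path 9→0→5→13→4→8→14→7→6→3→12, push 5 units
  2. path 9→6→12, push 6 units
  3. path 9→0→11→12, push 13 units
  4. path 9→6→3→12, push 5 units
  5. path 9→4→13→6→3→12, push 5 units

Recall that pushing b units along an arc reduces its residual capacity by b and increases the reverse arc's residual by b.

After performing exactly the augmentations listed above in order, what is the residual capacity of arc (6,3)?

Residual capacity of (6,3): 12

after path 1 (9→0→5→13→4→8→14→7→6→3→12, push 5): res(6,3)=22
after path 2 (9→6→12, push 6): res(6,3)=22
after path 3 (9→0→11→12, push 13): res(6,3)=22
after path 4 (9→6→3→12, push 5): res(6,3)=17
after path 5 (9→4→13→6→3→12, push 5): res(6,3)=12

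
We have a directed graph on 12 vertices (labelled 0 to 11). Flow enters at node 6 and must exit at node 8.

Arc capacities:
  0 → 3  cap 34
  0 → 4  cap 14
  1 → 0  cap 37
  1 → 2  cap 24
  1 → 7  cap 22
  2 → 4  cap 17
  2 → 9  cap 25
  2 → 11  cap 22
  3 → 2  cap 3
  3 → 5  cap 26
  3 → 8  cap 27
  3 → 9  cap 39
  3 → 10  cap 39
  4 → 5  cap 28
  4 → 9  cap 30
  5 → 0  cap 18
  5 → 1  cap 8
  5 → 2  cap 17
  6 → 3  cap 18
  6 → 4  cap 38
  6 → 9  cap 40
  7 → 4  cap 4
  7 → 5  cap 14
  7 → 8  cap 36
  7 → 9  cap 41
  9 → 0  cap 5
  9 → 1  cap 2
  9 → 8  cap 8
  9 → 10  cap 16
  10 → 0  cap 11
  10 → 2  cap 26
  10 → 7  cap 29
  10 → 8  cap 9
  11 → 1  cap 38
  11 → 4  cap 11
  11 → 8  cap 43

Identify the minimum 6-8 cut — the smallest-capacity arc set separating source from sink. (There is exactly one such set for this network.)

augment #1: 6→3→8 push 18
augment #2: 6→9→8 push 8
augment #3: 6→9→10→8 push 9
augment #4: 6→9→0→3→8 push 5
augment #5: 6→9→1→7→8 push 2
augment #6: 6→9→10→7→8 push 7
augment #7: 6→4→5→0→3→8 push 4
augment #8: 6→4→5→1→7→8 push 8
augment #9: 6→4→5→2→11→8 push 16
max flow = 77; residual-reachable set from 6 gives S-side
cut edges (S→T): {(4,5), (6,3), (9,0), (9,1), (9,8), (9,10)} total cap 77

Min-cut arcs: {(4,5), (6,3), (9,0), (9,1), (9,8), (9,10)} (total capacity 77)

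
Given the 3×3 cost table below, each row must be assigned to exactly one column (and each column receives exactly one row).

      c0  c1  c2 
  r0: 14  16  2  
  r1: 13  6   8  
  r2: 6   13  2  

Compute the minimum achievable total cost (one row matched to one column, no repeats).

Minimum assignment cost: 14

optimal assignment: row0→col2 (cost 2), row1→col1 (cost 6), row2→col0 (cost 6)
total = 2 + 6 + 6 = 14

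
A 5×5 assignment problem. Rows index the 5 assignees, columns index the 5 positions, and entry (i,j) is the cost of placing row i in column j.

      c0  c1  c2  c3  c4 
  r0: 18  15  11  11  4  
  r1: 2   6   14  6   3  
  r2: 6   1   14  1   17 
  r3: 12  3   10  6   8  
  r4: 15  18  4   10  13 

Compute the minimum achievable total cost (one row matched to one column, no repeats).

Minimum assignment cost: 14

optimal assignment: row0→col4 (cost 4), row1→col0 (cost 2), row2→col3 (cost 1), row3→col1 (cost 3), row4→col2 (cost 4)
total = 4 + 2 + 1 + 3 + 4 = 14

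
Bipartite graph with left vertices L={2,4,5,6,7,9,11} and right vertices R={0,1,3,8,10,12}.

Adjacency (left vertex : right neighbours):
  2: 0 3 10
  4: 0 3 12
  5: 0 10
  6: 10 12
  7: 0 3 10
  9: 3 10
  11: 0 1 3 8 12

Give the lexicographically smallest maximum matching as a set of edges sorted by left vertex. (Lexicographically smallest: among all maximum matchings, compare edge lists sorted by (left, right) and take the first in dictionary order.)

Lex-smallest maximum matching: {(2,0), (4,3), (5,10), (6,12), (11,1)}

|M| = 5 (so the lex-smallest maximum matching has 5 edges)
process left vertices in ascending order; for each, take the smallest-labelled available neighbour that still permits 5 edges overall, or leave it unmatched if none does
lex-smallest matching: {2-0, 4-3, 5-10, 6-12, 11-1}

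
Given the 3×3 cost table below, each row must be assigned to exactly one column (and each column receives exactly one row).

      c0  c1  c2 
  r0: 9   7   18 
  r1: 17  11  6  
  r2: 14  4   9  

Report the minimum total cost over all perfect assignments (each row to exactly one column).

optimal assignment: row0→col0 (cost 9), row1→col2 (cost 6), row2→col1 (cost 4)
total = 9 + 6 + 4 = 19

Minimum assignment cost: 19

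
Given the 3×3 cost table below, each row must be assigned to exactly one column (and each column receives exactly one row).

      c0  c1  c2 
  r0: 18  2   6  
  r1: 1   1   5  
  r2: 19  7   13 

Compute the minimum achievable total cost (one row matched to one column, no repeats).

Minimum assignment cost: 14

optimal assignment: row0→col2 (cost 6), row1→col0 (cost 1), row2→col1 (cost 7)
total = 6 + 1 + 7 = 14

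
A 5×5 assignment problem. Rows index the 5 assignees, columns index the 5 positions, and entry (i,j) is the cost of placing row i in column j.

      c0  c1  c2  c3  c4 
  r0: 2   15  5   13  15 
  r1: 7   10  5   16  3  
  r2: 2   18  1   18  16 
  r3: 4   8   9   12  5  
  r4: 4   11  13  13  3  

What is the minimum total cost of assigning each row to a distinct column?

optimal assignment: row0→col0 (cost 2), row1→col4 (cost 3), row2→col2 (cost 1), row3→col1 (cost 8), row4→col3 (cost 13)
total = 2 + 3 + 1 + 8 + 13 = 27

Minimum assignment cost: 27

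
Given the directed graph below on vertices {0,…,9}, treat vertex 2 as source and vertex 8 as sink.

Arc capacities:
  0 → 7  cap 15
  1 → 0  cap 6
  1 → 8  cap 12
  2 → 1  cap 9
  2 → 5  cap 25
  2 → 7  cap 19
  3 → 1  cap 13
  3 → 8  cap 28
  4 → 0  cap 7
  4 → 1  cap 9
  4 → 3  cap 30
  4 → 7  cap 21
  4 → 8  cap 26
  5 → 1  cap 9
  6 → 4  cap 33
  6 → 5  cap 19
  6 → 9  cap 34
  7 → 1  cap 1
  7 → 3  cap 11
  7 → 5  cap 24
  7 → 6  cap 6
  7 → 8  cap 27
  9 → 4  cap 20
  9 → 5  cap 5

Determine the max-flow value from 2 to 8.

augment #1: 2→1→8 bottleneck 9, total now 9
augment #2: 2→7→8 bottleneck 19, total now 28
augment #3: 2→5→1→8 bottleneck 3, total now 31
augment #4: 2→5→1→0→7→8 bottleneck 6, total now 37

Maximum flow value: 37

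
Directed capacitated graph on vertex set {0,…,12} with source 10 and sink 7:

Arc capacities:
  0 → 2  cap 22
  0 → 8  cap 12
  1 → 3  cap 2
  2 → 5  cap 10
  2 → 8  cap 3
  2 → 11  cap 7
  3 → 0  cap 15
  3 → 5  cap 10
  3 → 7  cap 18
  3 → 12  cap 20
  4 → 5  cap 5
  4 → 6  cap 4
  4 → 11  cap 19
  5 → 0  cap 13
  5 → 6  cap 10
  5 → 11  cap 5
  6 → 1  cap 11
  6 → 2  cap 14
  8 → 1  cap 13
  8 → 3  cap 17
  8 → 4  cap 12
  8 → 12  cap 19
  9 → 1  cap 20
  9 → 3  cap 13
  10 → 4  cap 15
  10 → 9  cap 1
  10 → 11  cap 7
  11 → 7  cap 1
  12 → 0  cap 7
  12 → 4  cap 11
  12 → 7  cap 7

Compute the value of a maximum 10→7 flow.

augment #1: 10→11→7 bottleneck 1, total now 1
augment #2: 10→9→3→7 bottleneck 1, total now 2
augment #3: 10→4→6→1→3→7 bottleneck 2, total now 4
augment #4: 10→4→5→0→8→3→7 bottleneck 5, total now 9
augment #5: 10→4→6→2→8→3→7 bottleneck 2, total now 11

Maximum flow value: 11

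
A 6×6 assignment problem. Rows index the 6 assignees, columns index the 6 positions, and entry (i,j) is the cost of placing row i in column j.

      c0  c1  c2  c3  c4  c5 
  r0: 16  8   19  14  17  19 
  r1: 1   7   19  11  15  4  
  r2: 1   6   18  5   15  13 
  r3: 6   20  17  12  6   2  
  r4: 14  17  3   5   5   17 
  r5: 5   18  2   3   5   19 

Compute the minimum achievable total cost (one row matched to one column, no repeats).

optimal assignment: row0→col1 (cost 8), row1→col0 (cost 1), row2→col3 (cost 5), row3→col5 (cost 2), row4→col4 (cost 5), row5→col2 (cost 2)
total = 8 + 1 + 5 + 2 + 5 + 2 = 23

Minimum assignment cost: 23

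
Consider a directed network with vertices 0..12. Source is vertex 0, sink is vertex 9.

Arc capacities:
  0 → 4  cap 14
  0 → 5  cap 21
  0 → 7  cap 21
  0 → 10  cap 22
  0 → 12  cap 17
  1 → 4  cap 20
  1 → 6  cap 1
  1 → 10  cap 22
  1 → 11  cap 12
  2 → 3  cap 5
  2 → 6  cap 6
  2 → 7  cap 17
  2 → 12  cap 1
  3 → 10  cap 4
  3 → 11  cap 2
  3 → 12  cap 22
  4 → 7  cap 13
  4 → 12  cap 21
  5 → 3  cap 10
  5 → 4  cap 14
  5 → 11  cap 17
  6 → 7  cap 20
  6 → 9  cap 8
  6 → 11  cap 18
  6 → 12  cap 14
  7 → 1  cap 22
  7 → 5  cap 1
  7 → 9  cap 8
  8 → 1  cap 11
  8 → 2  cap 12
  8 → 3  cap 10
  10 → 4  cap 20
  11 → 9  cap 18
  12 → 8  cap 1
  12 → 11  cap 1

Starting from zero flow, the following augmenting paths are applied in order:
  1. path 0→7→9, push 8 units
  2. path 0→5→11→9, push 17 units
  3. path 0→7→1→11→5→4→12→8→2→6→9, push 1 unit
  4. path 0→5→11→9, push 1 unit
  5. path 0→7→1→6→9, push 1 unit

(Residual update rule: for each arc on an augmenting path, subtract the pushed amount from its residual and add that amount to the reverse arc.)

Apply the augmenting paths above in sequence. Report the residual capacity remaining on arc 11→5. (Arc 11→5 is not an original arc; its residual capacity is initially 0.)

Residual capacity of (11,5): 17

after path 1 (0→7→9, push 8): res(11,5)=0
after path 2 (0→5→11→9, push 17): res(11,5)=17
after path 3 (0→7→1→11→5→4→12→8→2→6→9, push 1): res(11,5)=16
after path 4 (0→5→11→9, push 1): res(11,5)=17
after path 5 (0→7→1→6→9, push 1): res(11,5)=17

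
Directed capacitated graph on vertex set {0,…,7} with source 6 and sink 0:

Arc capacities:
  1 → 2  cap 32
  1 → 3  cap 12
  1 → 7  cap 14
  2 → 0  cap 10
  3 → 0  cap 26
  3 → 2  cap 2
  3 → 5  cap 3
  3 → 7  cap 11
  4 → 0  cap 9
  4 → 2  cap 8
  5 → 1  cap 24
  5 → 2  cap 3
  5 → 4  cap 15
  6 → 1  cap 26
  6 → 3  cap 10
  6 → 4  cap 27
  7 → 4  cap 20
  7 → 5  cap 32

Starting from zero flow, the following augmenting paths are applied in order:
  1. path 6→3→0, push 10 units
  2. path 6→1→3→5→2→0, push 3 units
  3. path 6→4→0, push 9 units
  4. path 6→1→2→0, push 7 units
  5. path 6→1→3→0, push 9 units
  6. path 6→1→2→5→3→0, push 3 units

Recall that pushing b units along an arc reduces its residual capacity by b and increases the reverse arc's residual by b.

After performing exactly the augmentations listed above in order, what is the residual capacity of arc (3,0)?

after path 1 (6→3→0, push 10): res(3,0)=16
after path 2 (6→1→3→5→2→0, push 3): res(3,0)=16
after path 3 (6→4→0, push 9): res(3,0)=16
after path 4 (6→1→2→0, push 7): res(3,0)=16
after path 5 (6→1→3→0, push 9): res(3,0)=7
after path 6 (6→1→2→5→3→0, push 3): res(3,0)=4

Residual capacity of (3,0): 4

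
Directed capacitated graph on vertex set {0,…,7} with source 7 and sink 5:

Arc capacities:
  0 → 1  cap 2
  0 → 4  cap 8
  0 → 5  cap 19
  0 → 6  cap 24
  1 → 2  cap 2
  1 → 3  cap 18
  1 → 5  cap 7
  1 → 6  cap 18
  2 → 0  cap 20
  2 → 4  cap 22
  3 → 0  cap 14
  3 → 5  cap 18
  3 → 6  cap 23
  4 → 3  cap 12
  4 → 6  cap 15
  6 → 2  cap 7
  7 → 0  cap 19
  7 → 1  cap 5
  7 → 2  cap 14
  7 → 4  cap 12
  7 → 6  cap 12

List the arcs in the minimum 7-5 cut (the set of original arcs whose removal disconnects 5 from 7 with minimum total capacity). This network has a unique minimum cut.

Min-cut arcs: {(0,1), (0,5), (4,3), (7,1)} (total capacity 38)

augment #1: 7→0→5 push 19
augment #2: 7→1→5 push 5
augment #3: 7→4→3→5 push 12
augment #4: 7→2→0→1→5 push 2
max flow = 38; residual-reachable set from 7 gives S-side
cut edges (S→T): {(0,1), (0,5), (4,3), (7,1)} total cap 38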